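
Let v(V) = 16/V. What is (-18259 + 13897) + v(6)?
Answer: -13078/3 ≈ -4359.3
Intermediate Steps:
v(V) = 16/V
(-18259 + 13897) + v(6) = (-18259 + 13897) + 16/6 = -4362 + 16*(⅙) = -4362 + 8/3 = -13078/3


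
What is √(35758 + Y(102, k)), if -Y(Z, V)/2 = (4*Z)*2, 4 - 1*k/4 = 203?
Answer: √34126 ≈ 184.73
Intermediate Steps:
k = -796 (k = 16 - 4*203 = 16 - 812 = -796)
Y(Z, V) = -16*Z (Y(Z, V) = -2*4*Z*2 = -16*Z)
√(35758 + Y(102, k)) = √(35758 - 16*102) = √(35758 - 1632) = √34126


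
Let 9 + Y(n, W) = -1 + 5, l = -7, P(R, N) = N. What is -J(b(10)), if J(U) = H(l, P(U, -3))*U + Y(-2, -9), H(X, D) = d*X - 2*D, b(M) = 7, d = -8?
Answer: -429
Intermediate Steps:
Y(n, W) = -5 (Y(n, W) = -9 + (-1 + 5) = -9 + 4 = -5)
H(X, D) = -8*X - 2*D
J(U) = -5 + 62*U (J(U) = (-8*(-7) - 2*(-3))*U - 5 = (56 + 6)*U - 5 = 62*U - 5 = -5 + 62*U)
-J(b(10)) = -(-5 + 62*7) = -(-5 + 434) = -1*429 = -429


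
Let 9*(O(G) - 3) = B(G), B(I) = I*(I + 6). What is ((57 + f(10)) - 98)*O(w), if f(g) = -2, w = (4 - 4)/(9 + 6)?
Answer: -129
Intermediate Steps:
w = 0 (w = 0/15 = 0*(1/15) = 0)
B(I) = I*(6 + I)
O(G) = 3 + G*(6 + G)/9 (O(G) = 3 + (G*(6 + G))/9 = 3 + G*(6 + G)/9)
((57 + f(10)) - 98)*O(w) = ((57 - 2) - 98)*(3 + (⅑)*0*(6 + 0)) = (55 - 98)*(3 + (⅑)*0*6) = -43*(3 + 0) = -43*3 = -129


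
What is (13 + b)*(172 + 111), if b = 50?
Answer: 17829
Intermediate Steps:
(13 + b)*(172 + 111) = (13 + 50)*(172 + 111) = 63*283 = 17829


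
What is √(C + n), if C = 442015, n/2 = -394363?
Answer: I*√346711 ≈ 588.82*I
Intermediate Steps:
n = -788726 (n = 2*(-394363) = -788726)
√(C + n) = √(442015 - 788726) = √(-346711) = I*√346711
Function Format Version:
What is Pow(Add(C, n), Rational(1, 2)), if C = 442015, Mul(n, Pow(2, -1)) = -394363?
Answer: Mul(I, Pow(346711, Rational(1, 2))) ≈ Mul(588.82, I)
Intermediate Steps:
n = -788726 (n = Mul(2, -394363) = -788726)
Pow(Add(C, n), Rational(1, 2)) = Pow(Add(442015, -788726), Rational(1, 2)) = Pow(-346711, Rational(1, 2)) = Mul(I, Pow(346711, Rational(1, 2)))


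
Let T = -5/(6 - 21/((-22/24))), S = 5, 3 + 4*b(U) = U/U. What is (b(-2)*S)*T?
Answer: 275/636 ≈ 0.43239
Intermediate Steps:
b(U) = -1/2 (b(U) = -3/4 + (U/U)/4 = -3/4 + (1/4)*1 = -3/4 + 1/4 = -1/2)
T = -55/318 (T = -5/(6 - 21/((-22*1/24))) = -5/(6 - 21/(-11/12)) = -5/(6 - 21*(-12/11)) = -5/(6 + 252/11) = -5/(318/11) = (11/318)*(-5) = -55/318 ≈ -0.17296)
(b(-2)*S)*T = -1/2*5*(-55/318) = -5/2*(-55/318) = 275/636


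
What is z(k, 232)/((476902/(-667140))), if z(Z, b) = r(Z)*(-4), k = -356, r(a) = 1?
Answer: 1334280/238451 ≈ 5.5956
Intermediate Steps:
z(Z, b) = -4 (z(Z, b) = 1*(-4) = -4)
z(k, 232)/((476902/(-667140))) = -4/(476902/(-667140)) = -4/(476902*(-1/667140)) = -4/(-238451/333570) = -4*(-333570/238451) = 1334280/238451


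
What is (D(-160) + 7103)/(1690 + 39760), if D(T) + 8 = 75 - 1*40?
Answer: 713/4145 ≈ 0.17201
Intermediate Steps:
D(T) = 27 (D(T) = -8 + (75 - 1*40) = -8 + (75 - 40) = -8 + 35 = 27)
(D(-160) + 7103)/(1690 + 39760) = (27 + 7103)/(1690 + 39760) = 7130/41450 = 7130*(1/41450) = 713/4145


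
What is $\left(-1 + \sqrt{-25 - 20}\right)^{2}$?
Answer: $\left(1 - 3 i \sqrt{5}\right)^{2} \approx -44.0 - 13.416 i$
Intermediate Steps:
$\left(-1 + \sqrt{-25 - 20}\right)^{2} = \left(-1 + \sqrt{-45}\right)^{2} = \left(-1 + 3 i \sqrt{5}\right)^{2}$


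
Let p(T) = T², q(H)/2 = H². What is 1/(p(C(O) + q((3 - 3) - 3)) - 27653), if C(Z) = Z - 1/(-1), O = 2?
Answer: -1/27212 ≈ -3.6748e-5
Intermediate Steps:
q(H) = 2*H²
C(Z) = 1 + Z (C(Z) = Z - 1*(-1) = Z + 1 = 1 + Z)
1/(p(C(O) + q((3 - 3) - 3)) - 27653) = 1/(((1 + 2) + 2*((3 - 3) - 3)²)² - 27653) = 1/((3 + 2*(0 - 3)²)² - 27653) = 1/((3 + 2*(-3)²)² - 27653) = 1/((3 + 2*9)² - 27653) = 1/((3 + 18)² - 27653) = 1/(21² - 27653) = 1/(441 - 27653) = 1/(-27212) = -1/27212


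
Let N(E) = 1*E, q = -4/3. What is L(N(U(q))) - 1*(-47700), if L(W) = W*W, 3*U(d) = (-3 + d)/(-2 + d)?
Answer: 42930169/900 ≈ 47700.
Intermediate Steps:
q = -4/3 (q = -4*1/3 = -4/3 ≈ -1.3333)
U(d) = (-3 + d)/(3*(-2 + d)) (U(d) = ((-3 + d)/(-2 + d))/3 = (-3 + d)/(3*(-2 + d)))
N(E) = E
L(W) = W**2
L(N(U(q))) - 1*(-47700) = ((-3 - 4/3)/(3*(-2 - 4/3)))**2 - 1*(-47700) = ((1/3)*(-13/3)/(-10/3))**2 + 47700 = ((1/3)*(-3/10)*(-13/3))**2 + 47700 = (13/30)**2 + 47700 = 169/900 + 47700 = 42930169/900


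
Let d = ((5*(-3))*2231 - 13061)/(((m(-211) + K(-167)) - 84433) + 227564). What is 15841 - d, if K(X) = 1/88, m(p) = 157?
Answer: 199748728433/12609345 ≈ 15841.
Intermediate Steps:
K(X) = 1/88
d = -4094288/12609345 (d = ((5*(-3))*2231 - 13061)/(((157 + 1/88) - 84433) + 227564) = (-15*2231 - 13061)/((13817/88 - 84433) + 227564) = (-33465 - 13061)/(-7416287/88 + 227564) = -46526/12609345/88 = -46526*88/12609345 = -4094288/12609345 ≈ -0.32470)
15841 - d = 15841 - 1*(-4094288/12609345) = 15841 + 4094288/12609345 = 199748728433/12609345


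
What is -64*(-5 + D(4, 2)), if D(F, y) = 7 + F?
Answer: -384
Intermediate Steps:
-64*(-5 + D(4, 2)) = -64*(-5 + (7 + 4)) = -64*(-5 + 11) = -64*6 = -384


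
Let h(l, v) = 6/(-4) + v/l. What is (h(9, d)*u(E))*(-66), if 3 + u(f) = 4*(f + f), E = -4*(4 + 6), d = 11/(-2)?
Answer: -135014/3 ≈ -45005.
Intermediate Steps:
d = -11/2 (d = 11*(-1/2) = -11/2 ≈ -5.5000)
E = -40 (E = -4*10 = -40)
h(l, v) = -3/2 + v/l (h(l, v) = 6*(-1/4) + v/l = -3/2 + v/l)
u(f) = -3 + 8*f (u(f) = -3 + 4*(f + f) = -3 + 4*(2*f) = -3 + 8*f)
(h(9, d)*u(E))*(-66) = ((-3/2 - 11/2/9)*(-3 + 8*(-40)))*(-66) = ((-3/2 - 11/2*1/9)*(-3 - 320))*(-66) = ((-3/2 - 11/18)*(-323))*(-66) = -19/9*(-323)*(-66) = (6137/9)*(-66) = -135014/3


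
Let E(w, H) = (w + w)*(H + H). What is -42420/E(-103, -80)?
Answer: -2121/1648 ≈ -1.2870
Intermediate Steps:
E(w, H) = 4*H*w (E(w, H) = (2*w)*(2*H) = 4*H*w)
-42420/E(-103, -80) = -42420/(4*(-80)*(-103)) = -42420/32960 = -42420*1/32960 = -2121/1648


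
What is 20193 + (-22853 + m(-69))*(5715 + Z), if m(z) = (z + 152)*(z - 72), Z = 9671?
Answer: -531658423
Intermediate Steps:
m(z) = (-72 + z)*(152 + z) (m(z) = (152 + z)*(-72 + z) = (-72 + z)*(152 + z))
20193 + (-22853 + m(-69))*(5715 + Z) = 20193 + (-22853 + (-10944 + (-69)² + 80*(-69)))*(5715 + 9671) = 20193 + (-22853 + (-10944 + 4761 - 5520))*15386 = 20193 + (-22853 - 11703)*15386 = 20193 - 34556*15386 = 20193 - 531678616 = -531658423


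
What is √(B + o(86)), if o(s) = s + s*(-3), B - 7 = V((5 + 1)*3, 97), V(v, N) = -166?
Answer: I*√331 ≈ 18.193*I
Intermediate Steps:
B = -159 (B = 7 - 166 = -159)
o(s) = -2*s (o(s) = s - 3*s = -2*s)
√(B + o(86)) = √(-159 - 2*86) = √(-159 - 172) = √(-331) = I*√331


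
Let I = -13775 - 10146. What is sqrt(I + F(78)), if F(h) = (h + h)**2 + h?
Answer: sqrt(493) ≈ 22.204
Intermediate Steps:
F(h) = h + 4*h**2 (F(h) = (2*h)**2 + h = 4*h**2 + h = h + 4*h**2)
I = -23921
sqrt(I + F(78)) = sqrt(-23921 + 78*(1 + 4*78)) = sqrt(-23921 + 78*(1 + 312)) = sqrt(-23921 + 78*313) = sqrt(-23921 + 24414) = sqrt(493)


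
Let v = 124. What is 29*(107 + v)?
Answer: 6699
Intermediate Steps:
29*(107 + v) = 29*(107 + 124) = 29*231 = 6699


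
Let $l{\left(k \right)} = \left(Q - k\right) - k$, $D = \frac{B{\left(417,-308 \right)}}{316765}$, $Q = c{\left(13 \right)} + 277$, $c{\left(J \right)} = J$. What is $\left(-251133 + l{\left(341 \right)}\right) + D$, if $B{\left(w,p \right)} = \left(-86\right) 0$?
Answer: $-251525$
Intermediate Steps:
$B{\left(w,p \right)} = 0$
$Q = 290$ ($Q = 13 + 277 = 290$)
$D = 0$ ($D = \frac{0}{316765} = 0 \cdot \frac{1}{316765} = 0$)
$l{\left(k \right)} = 290 - 2 k$ ($l{\left(k \right)} = \left(290 - k\right) - k = 290 - 2 k$)
$\left(-251133 + l{\left(341 \right)}\right) + D = \left(-251133 + \left(290 - 682\right)\right) + 0 = \left(-251133 - 392\right) + 0 = -251525 + 0 = -251525$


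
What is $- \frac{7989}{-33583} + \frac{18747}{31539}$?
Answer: $\frac{293848524}{353058079} \approx 0.8323$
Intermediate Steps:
$- \frac{7989}{-33583} + \frac{18747}{31539} = \left(-7989\right) \left(- \frac{1}{33583}\right) + 18747 \cdot \frac{1}{31539} = \frac{7989}{33583} + \frac{6249}{10513} = \frac{293848524}{353058079}$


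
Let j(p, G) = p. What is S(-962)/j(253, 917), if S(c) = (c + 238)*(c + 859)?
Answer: 74572/253 ≈ 294.75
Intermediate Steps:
S(c) = (238 + c)*(859 + c)
S(-962)/j(253, 917) = (204442 + (-962)**2 + 1097*(-962))/253 = (204442 + 925444 - 1055314)*(1/253) = 74572*(1/253) = 74572/253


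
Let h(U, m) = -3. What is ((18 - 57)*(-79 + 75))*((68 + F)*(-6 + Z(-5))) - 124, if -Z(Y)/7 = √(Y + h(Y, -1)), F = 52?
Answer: -112444 - 262080*I*√2 ≈ -1.1244e+5 - 3.7064e+5*I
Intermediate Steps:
Z(Y) = -7*√(-3 + Y) (Z(Y) = -7*√(Y - 3) = -7*√(-3 + Y))
((18 - 57)*(-79 + 75))*((68 + F)*(-6 + Z(-5))) - 124 = ((18 - 57)*(-79 + 75))*((68 + 52)*(-6 - 7*√(-3 - 5))) - 124 = (-39*(-4))*(120*(-6 - 14*I*√2)) - 124 = 156*(120*(-6 - 14*I*√2)) - 124 = 156*(-720 - 1680*I*√2) - 124 = (-112320 - 262080*I*√2) - 124 = -112444 - 262080*I*√2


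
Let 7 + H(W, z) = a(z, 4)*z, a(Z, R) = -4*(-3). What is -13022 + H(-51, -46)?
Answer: -13581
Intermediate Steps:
a(Z, R) = 12
H(W, z) = -7 + 12*z
-13022 + H(-51, -46) = -13022 + (-7 + 12*(-46)) = -13022 + (-7 - 552) = -13022 - 559 = -13581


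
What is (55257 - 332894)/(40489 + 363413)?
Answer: -277637/403902 ≈ -0.68739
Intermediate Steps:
(55257 - 332894)/(40489 + 363413) = -277637/403902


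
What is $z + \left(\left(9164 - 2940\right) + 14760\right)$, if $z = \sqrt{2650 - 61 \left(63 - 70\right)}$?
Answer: $20984 + \sqrt{3077} \approx 21039.0$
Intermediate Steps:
$z = \sqrt{3077}$ ($z = \sqrt{2650 - -427} = \sqrt{2650 + 427} = \sqrt{3077} \approx 55.471$)
$z + \left(\left(9164 - 2940\right) + 14760\right) = \sqrt{3077} + \left(\left(9164 - 2940\right) + 14760\right) = \sqrt{3077} + \left(6224 + 14760\right) = \sqrt{3077} + 20984 = 20984 + \sqrt{3077}$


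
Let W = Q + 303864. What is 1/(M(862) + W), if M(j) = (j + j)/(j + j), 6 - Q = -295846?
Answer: 1/599717 ≈ 1.6675e-6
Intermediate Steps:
Q = 295852 (Q = 6 - 1*(-295846) = 6 + 295846 = 295852)
M(j) = 1 (M(j) = (2*j)/((2*j)) = (2*j)*(1/(2*j)) = 1)
W = 599716 (W = 295852 + 303864 = 599716)
1/(M(862) + W) = 1/(1 + 599716) = 1/599717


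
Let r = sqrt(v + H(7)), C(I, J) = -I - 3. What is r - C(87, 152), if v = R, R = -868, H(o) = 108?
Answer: 90 + 2*I*sqrt(190) ≈ 90.0 + 27.568*I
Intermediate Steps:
v = -868
C(I, J) = -3 - I
r = 2*I*sqrt(190) (r = sqrt(-868 + 108) = sqrt(-760) = 2*I*sqrt(190) ≈ 27.568*I)
r - C(87, 152) = 2*I*sqrt(190) - (-3 - 1*87) = 2*I*sqrt(190) - (-3 - 87) = 2*I*sqrt(190) - 1*(-90) = 2*I*sqrt(190) + 90 = 90 + 2*I*sqrt(190)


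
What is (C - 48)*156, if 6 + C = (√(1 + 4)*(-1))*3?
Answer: -8424 - 468*√5 ≈ -9470.5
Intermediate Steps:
C = -6 - 3*√5 (C = -6 + (√(1 + 4)*(-1))*3 = -6 + (√5*(-1))*3 = -6 - √5*3 = -6 - 3*√5 ≈ -12.708)
(C - 48)*156 = ((-6 - 3*√5) - 48)*156 = (-54 - 3*√5)*156 = -8424 - 468*√5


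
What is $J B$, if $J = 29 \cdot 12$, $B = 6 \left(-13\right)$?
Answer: $-27144$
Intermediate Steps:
$B = -78$
$J = 348$
$J B = 348 \left(-78\right) = -27144$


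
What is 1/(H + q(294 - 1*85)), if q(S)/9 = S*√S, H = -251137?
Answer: -251137/62330317120 - 1881*√209/62330317120 ≈ -4.4654e-6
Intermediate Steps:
q(S) = 9*S^(3/2) (q(S) = 9*(S*√S) = 9*S^(3/2))
1/(H + q(294 - 1*85)) = 1/(-251137 + 9*(294 - 1*85)^(3/2)) = 1/(-251137 + 9*(294 - 85)^(3/2)) = 1/(-251137 + 9*209^(3/2)) = 1/(-251137 + 9*(209*√209)) = 1/(-251137 + 1881*√209)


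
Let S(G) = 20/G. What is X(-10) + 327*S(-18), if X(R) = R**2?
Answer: -790/3 ≈ -263.33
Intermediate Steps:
X(-10) + 327*S(-18) = (-10)**2 + 327*(20/(-18)) = 100 + 327*(20*(-1/18)) = 100 + 327*(-10/9) = 100 - 1090/3 = -790/3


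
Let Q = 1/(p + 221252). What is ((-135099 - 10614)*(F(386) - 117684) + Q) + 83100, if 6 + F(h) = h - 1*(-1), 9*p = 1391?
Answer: 34059833096624610/1992659 ≈ 1.7093e+10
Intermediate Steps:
p = 1391/9 (p = (⅑)*1391 = 1391/9 ≈ 154.56)
F(h) = -5 + h (F(h) = -6 + (h - 1*(-1)) = -6 + (h + 1) = -6 + (1 + h) = -5 + h)
Q = 9/1992659 (Q = 1/(1391/9 + 221252) = 1/(1992659/9) = 9/1992659 ≈ 4.5166e-6)
((-135099 - 10614)*(F(386) - 117684) + Q) + 83100 = ((-135099 - 10614)*((-5 + 386) - 117684) + 9/1992659) + 83100 = (-145713*(381 - 117684) + 9/1992659) + 83100 = (-145713*(-117303) + 9/1992659) + 83100 = (17092572039 + 9/1992659) + 83100 = 34059667506661710/1992659 + 83100 = 34059833096624610/1992659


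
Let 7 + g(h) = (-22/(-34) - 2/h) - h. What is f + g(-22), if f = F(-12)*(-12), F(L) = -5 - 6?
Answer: 27627/187 ≈ 147.74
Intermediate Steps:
F(L) = -11
f = 132 (f = -11*(-12) = 132)
g(h) = -108/17 - h - 2/h (g(h) = -7 + ((-22/(-34) - 2/h) - h) = -7 + ((-22*(-1/34) - 2/h) - h) = -7 + ((11/17 - 2/h) - h) = -7 + (11/17 - h - 2/h) = -108/17 - h - 2/h)
f + g(-22) = 132 + (-108/17 - 1*(-22) - 2/(-22)) = 132 + (-108/17 + 22 - 2*(-1/22)) = 132 + (-108/17 + 22 + 1/11) = 132 + 2943/187 = 27627/187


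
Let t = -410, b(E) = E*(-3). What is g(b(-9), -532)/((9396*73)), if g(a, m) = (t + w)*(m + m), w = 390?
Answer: 5320/171477 ≈ 0.031025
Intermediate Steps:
b(E) = -3*E
g(a, m) = -40*m (g(a, m) = (-410 + 390)*(m + m) = -40*m)
g(b(-9), -532)/((9396*73)) = (-40*(-532))/((9396*73)) = 21280/685908 = 21280*(1/685908) = 5320/171477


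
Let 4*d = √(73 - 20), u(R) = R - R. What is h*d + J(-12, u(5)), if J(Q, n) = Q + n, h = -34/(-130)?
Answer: -12 + 17*√53/260 ≈ -11.524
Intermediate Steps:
u(R) = 0
h = 17/65 (h = -34*(-1/130) = 17/65 ≈ 0.26154)
d = √53/4 (d = √(73 - 20)/4 = √53/4 ≈ 1.8200)
h*d + J(-12, u(5)) = 17*(√53/4)/65 + (-12 + 0) = 17*√53/260 - 12 = -12 + 17*√53/260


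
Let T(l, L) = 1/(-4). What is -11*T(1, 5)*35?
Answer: 385/4 ≈ 96.250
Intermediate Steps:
T(l, L) = -¼
-11*T(1, 5)*35 = -11*(-¼)*35 = (11/4)*35 = 385/4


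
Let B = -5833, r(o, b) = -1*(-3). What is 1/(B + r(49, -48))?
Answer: -1/5830 ≈ -0.00017153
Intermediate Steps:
r(o, b) = 3
1/(B + r(49, -48)) = 1/(-5833 + 3) = 1/(-5830) = -1/5830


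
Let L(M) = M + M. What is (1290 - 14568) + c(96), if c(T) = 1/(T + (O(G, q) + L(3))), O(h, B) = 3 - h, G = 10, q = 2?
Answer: -1261409/95 ≈ -13278.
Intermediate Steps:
L(M) = 2*M
c(T) = 1/(-1 + T) (c(T) = 1/(T + ((3 - 1*10) + 2*3)) = 1/(T + ((3 - 10) + 6)) = 1/(T + (-7 + 6)) = 1/(T - 1) = 1/(-1 + T))
(1290 - 14568) + c(96) = (1290 - 14568) + 1/(-1 + 96) = -13278 + 1/95 = -1261409/95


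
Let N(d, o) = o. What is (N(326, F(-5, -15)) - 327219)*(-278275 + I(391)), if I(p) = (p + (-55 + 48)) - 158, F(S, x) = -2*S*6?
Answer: 90966232791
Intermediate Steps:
F(S, x) = -12*S
I(p) = -165 + p (I(p) = (p - 7) - 158 = (-7 + p) - 158 = -165 + p)
(N(326, F(-5, -15)) - 327219)*(-278275 + I(391)) = (-12*(-5) - 327219)*(-278275 + (-165 + 391)) = (60 - 327219)*(-278275 + 226) = -327159*(-278049) = 90966232791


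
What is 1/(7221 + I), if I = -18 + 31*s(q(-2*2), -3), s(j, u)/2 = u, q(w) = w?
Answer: 1/7017 ≈ 0.00014251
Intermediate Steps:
s(j, u) = 2*u
I = -204 (I = -18 + 31*(2*(-3)) = -18 + 31*(-6) = -18 - 186 = -204)
1/(7221 + I) = 1/(7221 - 204) = 1/7017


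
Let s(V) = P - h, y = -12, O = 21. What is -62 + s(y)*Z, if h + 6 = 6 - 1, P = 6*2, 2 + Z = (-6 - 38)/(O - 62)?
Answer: -3036/41 ≈ -74.049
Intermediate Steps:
Z = -38/41 (Z = -2 + (-6 - 38)/(21 - 62) = -2 - 44/(-41) = -2 - 44*(-1/41) = -2 + 44/41 = -38/41 ≈ -0.92683)
P = 12
h = -1 (h = -6 + (6 - 1) = -6 + 5 = -1)
s(V) = 13 (s(V) = 12 - 1*(-1) = 12 + 1 = 13)
-62 + s(y)*Z = -62 + 13*(-38/41) = -62 - 494/41 = -3036/41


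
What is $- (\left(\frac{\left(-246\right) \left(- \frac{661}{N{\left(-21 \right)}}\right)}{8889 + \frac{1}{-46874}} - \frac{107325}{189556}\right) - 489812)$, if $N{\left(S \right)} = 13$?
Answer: $\frac{502914878214560555521}{1026752594200580} \approx 4.8981 \cdot 10^{5}$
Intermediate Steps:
$- (\left(\frac{\left(-246\right) \left(- \frac{661}{N{\left(-21 \right)}}\right)}{8889 + \frac{1}{-46874}} - \frac{107325}{189556}\right) - 489812) = - (\left(\frac{\left(-246\right) \left(- \frac{661}{13}\right)}{8889 + \frac{1}{-46874}} - \frac{107325}{189556}\right) - 489812) = - (\left(\frac{\left(-246\right) \left(\left(-661\right) \frac{1}{13}\right)}{8889 - \frac{1}{46874}} - \frac{107325}{189556}\right) - 489812) = - (\left(\frac{\left(-246\right) \left(- \frac{661}{13}\right)}{\frac{416662985}{46874}} - \frac{107325}{189556}\right) - 489812) = - (\left(\frac{162606}{13} \cdot \frac{46874}{416662985} - \frac{107325}{189556}\right) - 489812) = - (\left(\frac{7621993644}{5416618805} - \frac{107325}{189556}\right) - 489812) = - (\frac{863456013935439}{1026752594200580} - 489812) = \left(-1\right) \left(- \frac{502914878214560555521}{1026752594200580}\right) = \frac{502914878214560555521}{1026752594200580}$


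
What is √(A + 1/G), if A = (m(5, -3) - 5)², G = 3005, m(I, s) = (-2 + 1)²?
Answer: √144483405/3005 ≈ 4.0000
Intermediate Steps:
m(I, s) = 1 (m(I, s) = (-1)² = 1)
A = 16 (A = (1 - 5)² = (-4)² = 16)
√(A + 1/G) = √(16 + 1/3005) = √(48081/3005) = √144483405/3005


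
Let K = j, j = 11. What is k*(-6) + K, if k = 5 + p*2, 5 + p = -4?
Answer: 89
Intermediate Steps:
p = -9 (p = -5 - 4 = -9)
k = -13 (k = 5 - 9*2 = 5 - 18 = -13)
K = 11
k*(-6) + K = -13*(-6) + 11 = 78 + 11 = 89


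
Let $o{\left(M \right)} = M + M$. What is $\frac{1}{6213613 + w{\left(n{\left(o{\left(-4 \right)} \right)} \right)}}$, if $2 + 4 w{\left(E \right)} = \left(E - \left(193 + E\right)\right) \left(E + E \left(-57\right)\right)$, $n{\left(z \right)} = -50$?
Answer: $\frac{2}{12157025} \approx 1.6451 \cdot 10^{-7}$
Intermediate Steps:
$o{\left(M \right)} = 2 M$
$w{\left(E \right)} = - \frac{1}{2} + 2702 E$ ($w{\left(E \right)} = - \frac{1}{2} + \frac{\left(E - \left(193 + E\right)\right) \left(E + E \left(-57\right)\right)}{4} = - \frac{1}{2} + \frac{\left(-193\right) \left(E - 57 E\right)}{4} = - \frac{1}{2} + \frac{\left(-193\right) \left(- 56 E\right)}{4} = - \frac{1}{2} + \frac{10808 E}{4} = - \frac{1}{2} + 2702 E$)
$\frac{1}{6213613 + w{\left(n{\left(o{\left(-4 \right)} \right)} \right)}} = \frac{1}{6213613 + \left(- \frac{1}{2} + 2702 \left(-50\right)\right)} = \frac{1}{6213613 - \frac{270201}{2}} = \frac{1}{\frac{12157025}{2}} = \frac{2}{12157025}$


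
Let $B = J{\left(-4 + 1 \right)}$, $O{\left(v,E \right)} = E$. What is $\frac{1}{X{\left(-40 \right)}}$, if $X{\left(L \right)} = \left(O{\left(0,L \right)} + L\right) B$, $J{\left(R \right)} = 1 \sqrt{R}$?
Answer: $\frac{i \sqrt{3}}{240} \approx 0.0072169 i$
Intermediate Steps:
$J{\left(R \right)} = \sqrt{R}$
$B = i \sqrt{3}$ ($B = \sqrt{-4 + 1} = \sqrt{-3} = i \sqrt{3} \approx 1.732 i$)
$X{\left(L \right)} = 2 i L \sqrt{3}$ ($X{\left(L \right)} = \left(L + L\right) i \sqrt{3} = 2 L i \sqrt{3} = 2 i L \sqrt{3}$)
$\frac{1}{X{\left(-40 \right)}} = \frac{1}{2 i \left(-40\right) \sqrt{3}} = \frac{1}{\left(-80\right) i \sqrt{3}} = \frac{i \sqrt{3}}{240}$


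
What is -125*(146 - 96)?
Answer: -6250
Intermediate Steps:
-125*(146 - 96) = -125*50 = -6250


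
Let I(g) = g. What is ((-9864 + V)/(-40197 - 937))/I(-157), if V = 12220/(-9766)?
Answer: -24086011/15767299777 ≈ -0.0015276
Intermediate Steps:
V = -6110/4883 (V = 12220*(-1/9766) = -6110/4883 ≈ -1.2513)
((-9864 + V)/(-40197 - 937))/I(-157) = ((-9864 - 6110/4883)/(-40197 - 937))/(-157) = -48172022/4883/(-41134)*(-1/157) = -48172022/4883*(-1/41134)*(-1/157) = (24086011/100428661)*(-1/157) = -24086011/15767299777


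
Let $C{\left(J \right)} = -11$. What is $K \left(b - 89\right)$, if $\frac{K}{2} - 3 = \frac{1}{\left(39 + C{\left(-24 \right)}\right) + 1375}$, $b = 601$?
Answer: $\frac{4311040}{1403} \approx 3072.7$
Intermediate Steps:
$K = \frac{8420}{1403}$ ($K = 6 + \frac{2}{\left(39 - 11\right) + 1375} = 6 + \frac{2}{28 + 1375} = 6 + \frac{2}{1403} = \frac{8420}{1403} \approx 6.0014$)
$K \left(b - 89\right) = \frac{8420 \left(601 - 89\right)}{1403} = \frac{8420}{1403} \cdot 512 = \frac{4311040}{1403}$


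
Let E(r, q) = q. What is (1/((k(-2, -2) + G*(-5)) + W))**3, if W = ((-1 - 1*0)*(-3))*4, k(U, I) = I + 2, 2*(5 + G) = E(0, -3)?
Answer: 8/704969 ≈ 1.1348e-5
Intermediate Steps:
G = -13/2 (G = -5 + (1/2)*(-3) = -5 - 3/2 = -13/2 ≈ -6.5000)
k(U, I) = 2 + I
W = 12 (W = ((-1 + 0)*(-3))*4 = -1*(-3)*4 = 3*4 = 12)
(1/((k(-2, -2) + G*(-5)) + W))**3 = (1/(((2 - 2) - 13/2*(-5)) + 12))**3 = (1/((0 + 65/2) + 12))**3 = (1/(65/2 + 12))**3 = (1/(89/2))**3 = (2/89)**3 = 8/704969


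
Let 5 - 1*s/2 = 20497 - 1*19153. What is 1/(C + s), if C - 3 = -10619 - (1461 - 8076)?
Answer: -1/6679 ≈ -0.00014972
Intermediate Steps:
s = -2678 (s = 10 - 2*(20497 - 1*19153) = 10 - 2*(20497 - 19153) = 10 - 2*1344 = 10 - 2688 = -2678)
C = -4001 (C = 3 + (-10619 - (1461 - 8076)) = 3 + (-10619 - 1*(-6615)) = 3 + (-10619 + 6615) = 3 - 4004 = -4001)
1/(C + s) = 1/(-4001 - 2678) = 1/(-6679) = -1/6679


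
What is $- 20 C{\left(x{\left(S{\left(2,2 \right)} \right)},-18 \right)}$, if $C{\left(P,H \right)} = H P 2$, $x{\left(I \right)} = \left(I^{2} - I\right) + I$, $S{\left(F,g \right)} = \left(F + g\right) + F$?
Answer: $25920$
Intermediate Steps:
$S{\left(F,g \right)} = g + 2 F$
$x{\left(I \right)} = I^{2}$
$C{\left(P,H \right)} = 2 H P$ ($C{\left(P,H \right)} = H 2 P = 2 H P$)
$- 20 C{\left(x{\left(S{\left(2,2 \right)} \right)},-18 \right)} = - 20 \cdot 2 \left(-18\right) \left(2 + 2 \cdot 2\right)^{2} = - 20 \cdot 2 \left(-18\right) \left(2 + 4\right)^{2} = - 20 \cdot 2 \left(-18\right) 6^{2} = - 20 \cdot 2 \left(-18\right) 36 = \left(-20\right) \left(-1296\right) = 25920$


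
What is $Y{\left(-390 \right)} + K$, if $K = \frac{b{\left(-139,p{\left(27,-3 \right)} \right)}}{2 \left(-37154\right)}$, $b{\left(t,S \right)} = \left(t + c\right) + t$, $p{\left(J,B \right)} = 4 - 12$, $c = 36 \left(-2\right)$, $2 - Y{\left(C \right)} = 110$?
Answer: $- \frac{4012457}{37154} \approx -108.0$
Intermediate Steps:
$Y{\left(C \right)} = -108$ ($Y{\left(C \right)} = 2 - 110 = -108$)
$c = -72$
$p{\left(J,B \right)} = -8$
$b{\left(t,S \right)} = -72 + 2 t$ ($b{\left(t,S \right)} = \left(t - 72\right) + t = \left(-72 + t\right) + t = -72 + 2 t$)
$K = \frac{175}{37154}$ ($K = \frac{-72 + 2 \left(-139\right)}{2 \left(-37154\right)} = \frac{-72 - 278}{-74308} = \left(-350\right) \left(- \frac{1}{74308}\right) = \frac{175}{37154} \approx 0.0047101$)
$Y{\left(-390 \right)} + K = -108 + \frac{175}{37154} = - \frac{4012457}{37154}$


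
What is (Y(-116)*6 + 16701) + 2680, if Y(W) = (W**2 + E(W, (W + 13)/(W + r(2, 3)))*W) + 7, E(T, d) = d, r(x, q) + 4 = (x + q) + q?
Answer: 1393265/14 ≈ 99519.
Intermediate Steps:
r(x, q) = -4 + x + 2*q (r(x, q) = -4 + ((x + q) + q) = -4 + ((q + x) + q) = -4 + (x + 2*q) = -4 + x + 2*q)
Y(W) = 7 + W**2 + W*(13 + W)/(4 + W) (Y(W) = (W**2 + ((W + 13)/(W + (-4 + 2 + 2*3)))*W) + 7 = (W**2 + ((13 + W)/(W + (-4 + 2 + 6)))*W) + 7 = (W**2 + ((13 + W)/(W + 4))*W) + 7 = (W**2 + ((13 + W)/(4 + W))*W) + 7 = (W**2 + W*(13 + W)/(4 + W)) + 7 = 7 + W**2 + W*(13 + W)/(4 + W))
(Y(-116)*6 + 16701) + 2680 = (((-116*(13 - 116) + (4 - 116)*(7 + (-116)**2))/(4 - 116))*6 + 16701) + 2680 = (((-116*(-103) - 112*(7 + 13456))/(-112))*6 + 16701) + 2680 = (-(11948 - 112*13463)/112*6 + 16701) + 2680 = (-(11948 - 1507856)/112*6 + 16701) + 2680 = (-1/112*(-1495908)*6 + 16701) + 2680 = ((373977/28)*6 + 16701) + 2680 = (1121931/14 + 16701) + 2680 = 1355745/14 + 2680 = 1393265/14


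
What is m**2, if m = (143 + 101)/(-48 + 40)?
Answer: 3721/4 ≈ 930.25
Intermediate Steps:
m = -61/2 (m = 244/(-8) = 244*(-1/8) = -61/2 ≈ -30.500)
m**2 = (-61/2)**2 = 3721/4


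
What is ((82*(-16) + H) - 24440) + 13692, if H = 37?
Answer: -12023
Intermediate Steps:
((82*(-16) + H) - 24440) + 13692 = ((82*(-16) + 37) - 24440) + 13692 = ((-1312 + 37) - 24440) + 13692 = (-1275 - 24440) + 13692 = -25715 + 13692 = -12023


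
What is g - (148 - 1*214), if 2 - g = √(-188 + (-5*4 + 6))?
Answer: 68 - I*√202 ≈ 68.0 - 14.213*I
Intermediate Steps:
g = 2 - I*√202 (g = 2 - √(-188 + (-5*4 + 6)) = 2 - √(-188 + (-20 + 6)) = 2 - √(-188 - 14) = 2 - √(-202) = 2 - I*√202 ≈ 2.0 - 14.213*I)
g - (148 - 1*214) = (2 - I*√202) - (148 - 1*214) = (2 - I*√202) - (148 - 214) = (2 - I*√202) - 1*(-66) = (2 - I*√202) + 66 = 68 - I*√202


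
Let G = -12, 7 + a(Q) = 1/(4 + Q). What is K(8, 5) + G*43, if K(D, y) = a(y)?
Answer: -4706/9 ≈ -522.89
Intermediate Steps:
a(Q) = -7 + 1/(4 + Q)
K(D, y) = (-27 - 7*y)/(4 + y)
K(8, 5) + G*43 = (-27 - 7*5)/(4 + 5) - 12*43 = (-27 - 35)/9 - 516 = (⅑)*(-62) - 516 = -62/9 - 516 = -4706/9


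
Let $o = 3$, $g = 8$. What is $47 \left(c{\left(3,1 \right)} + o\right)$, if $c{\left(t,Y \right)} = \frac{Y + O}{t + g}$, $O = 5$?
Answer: $\frac{1833}{11} \approx 166.64$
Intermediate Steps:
$c{\left(t,Y \right)} = \frac{5 + Y}{8 + t}$ ($c{\left(t,Y \right)} = \frac{Y + 5}{t + 8} = \frac{5 + Y}{8 + t}$)
$47 \left(c{\left(3,1 \right)} + o\right) = 47 \left(\frac{5 + 1}{8 + 3} + 3\right) = 47 \left(\frac{1}{11} \cdot 6 + 3\right) = 47 \left(\frac{6}{11} + 3\right) = 47 \cdot \frac{39}{11} = \frac{1833}{11}$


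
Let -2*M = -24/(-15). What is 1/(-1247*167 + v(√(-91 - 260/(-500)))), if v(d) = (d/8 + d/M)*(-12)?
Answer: -359050/74771831881 - 135*I*√2262/2168383124549 ≈ -4.8019e-6 - 2.961e-9*I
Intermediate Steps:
M = -⅘ (M = -(-12)/(-15) = -(-12)*(-1)/15 = -½*8/5 = -⅘ ≈ -0.80000)
v(d) = 27*d/2 (v(d) = (d/8 + d/(-⅘))*(-12) = (d*(⅛) + d*(-5/4))*(-12) = (d/8 - 5*d/4)*(-12) = -9*d/8*(-12) = 27*d/2)
1/(-1247*167 + v(√(-91 - 260/(-500)))) = 1/(-1247*167 + 27*√(-91 - 260/(-500))/2) = 1/(-208249 + 27*√(-91 - 260*(-1/500))/2) = 1/(-208249 + 27*√(-91 + 13/25)/2) = 1/(-208249 + 27*√(-2262/25)/2) = 1/(-208249 + 27*(I*√2262/5)/2) = 1/(-208249 + 27*I*√2262/10)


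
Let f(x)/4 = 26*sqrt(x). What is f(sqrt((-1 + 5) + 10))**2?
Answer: 10816*sqrt(14) ≈ 40470.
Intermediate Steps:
f(x) = 104*sqrt(x) (f(x) = 4*(26*sqrt(x)) = 104*sqrt(x))
f(sqrt((-1 + 5) + 10))**2 = (104*sqrt(sqrt((-1 + 5) + 10)))**2 = (104*sqrt(sqrt(4 + 10)))**2 = (104*sqrt(sqrt(14)))**2 = (104*14**(1/4))**2 = 10816*sqrt(14)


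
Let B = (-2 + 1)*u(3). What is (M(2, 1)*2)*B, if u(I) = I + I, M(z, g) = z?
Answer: -24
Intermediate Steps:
u(I) = 2*I
B = -6 (B = (-2 + 1)*(2*3) = -1*6 = -6)
(M(2, 1)*2)*B = (2*2)*(-6) = 4*(-6) = -24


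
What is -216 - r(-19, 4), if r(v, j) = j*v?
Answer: -140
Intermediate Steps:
-216 - r(-19, 4) = -216 - 4*(-19) = -216 - 1*(-76) = -216 + 76 = -140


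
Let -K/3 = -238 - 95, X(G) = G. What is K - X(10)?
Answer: 989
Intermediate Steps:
K = 999 (K = -3*(-238 - 95) = -3*(-333) = 999)
K - X(10) = 999 - 1*10 = 999 - 10 = 989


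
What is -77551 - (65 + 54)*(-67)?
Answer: -69578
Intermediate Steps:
-77551 - (65 + 54)*(-67) = -77551 - 119*(-67) = -77551 - 1*(-7973) = -77551 + 7973 = -69578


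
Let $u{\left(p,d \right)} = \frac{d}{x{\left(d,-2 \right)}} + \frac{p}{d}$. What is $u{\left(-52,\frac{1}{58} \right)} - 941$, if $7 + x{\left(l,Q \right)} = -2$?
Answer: $- \frac{2065555}{522} \approx -3957.0$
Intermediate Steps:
$x{\left(l,Q \right)} = -9$ ($x{\left(l,Q \right)} = -7 - 2 = -9$)
$u{\left(p,d \right)} = - \frac{d}{9} + \frac{p}{d}$ ($u{\left(p,d \right)} = \frac{d}{-9} + \frac{p}{d} = d \left(- \frac{1}{9}\right) + \frac{p}{d} = - \frac{d}{9} + \frac{p}{d}$)
$u{\left(-52,\frac{1}{58} \right)} - 941 = \left(- \frac{1}{9 \cdot 58} - \frac{52}{\frac{1}{58}}\right) - 941 = \left(\left(- \frac{1}{9}\right) \frac{1}{58} - 52 \frac{1}{\frac{1}{58}}\right) - 941 = \left(- \frac{1}{522} - 3016\right) - 941 = - \frac{1574353}{522} - 941 = - \frac{2065555}{522}$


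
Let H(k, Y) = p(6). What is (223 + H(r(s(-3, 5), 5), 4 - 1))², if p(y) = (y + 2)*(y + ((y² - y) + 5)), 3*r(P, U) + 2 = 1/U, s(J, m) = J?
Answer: 303601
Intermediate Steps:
r(P, U) = -⅔ + 1/(3*U)
p(y) = (2 + y)*(5 + y²) (p(y) = (2 + y)*(y + (5 + y² - y)) = (2 + y)*(5 + y²))
H(k, Y) = 328 (H(k, Y) = 10 + 6³ + 2*6² + 5*6 = 10 + 216 + 2*36 + 30 = 10 + 216 + 72 + 30 = 328)
(223 + H(r(s(-3, 5), 5), 4 - 1))² = (223 + 328)² = 551² = 303601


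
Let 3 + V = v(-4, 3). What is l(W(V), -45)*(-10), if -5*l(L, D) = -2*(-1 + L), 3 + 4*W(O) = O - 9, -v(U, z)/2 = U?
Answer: 11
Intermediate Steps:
v(U, z) = -2*U
V = 5 (V = -3 - 2*(-4) = -3 + 8 = 5)
W(O) = -3 + O/4 (W(O) = -¾ + (O - 9)/4 = -¾ + (-9 + O)/4 = -¾ + (-9/4 + O/4) = -3 + O/4)
l(L, D) = -⅖ + 2*L/5 (l(L, D) = -(-2)*(-1 + L)/5 = -(2 - 2*L)/5 = -⅖ + 2*L/5)
l(W(V), -45)*(-10) = (-⅖ + 2*(-3 + (¼)*5)/5)*(-10) = (-⅖ + 2*(-3 + 5/4)/5)*(-10) = (-⅖ + (⅖)*(-7/4))*(-10) = (-⅖ - 7/10)*(-10) = -11/10*(-10) = 11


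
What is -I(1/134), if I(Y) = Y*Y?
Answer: -1/17956 ≈ -5.5692e-5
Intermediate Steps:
I(Y) = Y**2
-I(1/134) = -(1/134)**2 = -1*1/17956 = -1/17956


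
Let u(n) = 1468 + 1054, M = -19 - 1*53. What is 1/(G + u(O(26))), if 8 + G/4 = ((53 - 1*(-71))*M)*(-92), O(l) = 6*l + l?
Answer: 1/3287994 ≈ 3.0414e-7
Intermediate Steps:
M = -72 (M = -19 - 53 = -72)
O(l) = 7*l
u(n) = 2522
G = 3285472 (G = -32 + 4*(((53 - 1*(-71))*(-72))*(-92)) = -32 + 4*(((53 + 71)*(-72))*(-92)) = -32 + 4*((124*(-72))*(-92)) = -32 + 4*(-8928*(-92)) = -32 + 4*821376 = -32 + 3285504 = 3285472)
1/(G + u(O(26))) = 1/(3285472 + 2522) = 1/3287994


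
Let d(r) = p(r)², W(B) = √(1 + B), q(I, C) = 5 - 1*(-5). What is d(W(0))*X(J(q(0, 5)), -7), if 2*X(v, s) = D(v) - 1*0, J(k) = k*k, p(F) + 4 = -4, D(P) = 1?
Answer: 32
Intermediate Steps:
q(I, C) = 10 (q(I, C) = 5 + 5 = 10)
p(F) = -8 (p(F) = -4 - 4 = -8)
J(k) = k²
X(v, s) = ½ (X(v, s) = (1 - 1*0)/2 = (1 + 0)/2 = (½)*1 = ½)
d(r) = 64 (d(r) = (-8)² = 64)
d(W(0))*X(J(q(0, 5)), -7) = 64*(½) = 32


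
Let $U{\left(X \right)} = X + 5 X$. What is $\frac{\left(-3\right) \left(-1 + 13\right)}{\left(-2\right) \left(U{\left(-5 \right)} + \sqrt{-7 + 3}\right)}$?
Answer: $- \frac{135}{226} - \frac{9 i}{226} \approx -0.59735 - 0.039823 i$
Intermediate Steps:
$U{\left(X \right)} = 6 X$
$\frac{\left(-3\right) \left(-1 + 13\right)}{\left(-2\right) \left(U{\left(-5 \right)} + \sqrt{-7 + 3}\right)} = \frac{\left(-3\right) \left(-1 + 13\right)}{\left(-2\right) \left(6 \left(-5\right) + \sqrt{-7 + 3}\right)} = \frac{\left(-3\right) 12}{\left(-2\right) \left(-30 + \sqrt{-4}\right)} = - \frac{36}{\left(-2\right) \left(-30 + 2 i\right)} = - \frac{36}{60 - 4 i} = - 36 \frac{60 + 4 i}{3616} = - \frac{9 \left(60 + 4 i\right)}{904}$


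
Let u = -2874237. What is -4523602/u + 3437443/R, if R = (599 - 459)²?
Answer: 9968688455191/56335045200 ≈ 176.95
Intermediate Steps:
R = 19600 (R = 140² = 19600)
-4523602/u + 3437443/R = -4523602/(-2874237) + 3437443/19600 = -4523602*(-1/2874237) + 3437443*(1/19600) = 4523602/2874237 + 3437443/19600 = 9968688455191/56335045200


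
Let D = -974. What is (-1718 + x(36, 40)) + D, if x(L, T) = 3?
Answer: -2689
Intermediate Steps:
(-1718 + x(36, 40)) + D = (-1718 + 3) - 974 = -1715 - 974 = -2689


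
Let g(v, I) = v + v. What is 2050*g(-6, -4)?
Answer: -24600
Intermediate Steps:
g(v, I) = 2*v
2050*g(-6, -4) = 2050*(2*(-6)) = 2050*(-12) = -24600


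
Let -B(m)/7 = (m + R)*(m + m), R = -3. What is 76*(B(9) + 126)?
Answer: -47880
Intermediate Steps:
B(m) = -14*m*(-3 + m) (B(m) = -7*(m - 3)*(m + m) = -7*(-3 + m)*2*m = -14*m*(-3 + m))
76*(B(9) + 126) = 76*(14*9*(3 - 1*9) + 126) = 76*(14*9*(3 - 9) + 126) = 76*(14*9*(-6) + 126) = 76*(-756 + 126) = 76*(-630) = -47880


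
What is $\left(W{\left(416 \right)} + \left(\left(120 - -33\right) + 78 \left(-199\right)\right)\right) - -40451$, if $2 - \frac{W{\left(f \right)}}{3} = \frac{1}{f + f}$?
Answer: $\frac{20873213}{832} \approx 25088.0$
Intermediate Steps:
$W{\left(f \right)} = 6 - \frac{3}{2 f}$ ($W{\left(f \right)} = 6 - \frac{3}{f + f} = 6 - \frac{3}{2 f}$)
$\left(W{\left(416 \right)} + \left(\left(120 - -33\right) + 78 \left(-199\right)\right)\right) - -40451 = \left(\left(6 - \frac{3}{2 \cdot 416}\right) + \left(\left(120 - -33\right) + 78 \left(-199\right)\right)\right) - -40451 = \left(\left(6 - \frac{3}{832}\right) + \left(\left(120 + 33\right) - 15522\right)\right) + 40451 = \left(\left(6 - \frac{3}{832}\right) + \left(153 - 15522\right)\right) + 40451 = \left(\frac{4989}{832} - 15369\right) + 40451 = - \frac{12782019}{832} + 40451 = \frac{20873213}{832}$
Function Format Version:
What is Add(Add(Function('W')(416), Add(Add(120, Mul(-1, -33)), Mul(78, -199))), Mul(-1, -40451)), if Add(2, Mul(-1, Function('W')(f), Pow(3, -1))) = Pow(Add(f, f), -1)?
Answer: Rational(20873213, 832) ≈ 25088.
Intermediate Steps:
Function('W')(f) = Add(6, Mul(Rational(-3, 2), Pow(f, -1))) (Function('W')(f) = Add(6, Mul(-3, Pow(Add(f, f), -1))) = Add(6, Mul(-3, Pow(Mul(2, f), -1))) = Add(6, Mul(-3, Mul(Rational(1, 2), Pow(f, -1)))) = Add(6, Mul(Rational(-3, 2), Pow(f, -1))))
Add(Add(Function('W')(416), Add(Add(120, Mul(-1, -33)), Mul(78, -199))), Mul(-1, -40451)) = Add(Add(Add(6, Mul(Rational(-3, 2), Pow(416, -1))), Add(Add(120, Mul(-1, -33)), Mul(78, -199))), Mul(-1, -40451)) = Add(Add(Add(6, Mul(Rational(-3, 2), Rational(1, 416))), Add(Add(120, 33), -15522)), 40451) = Add(Add(Add(6, Rational(-3, 832)), Add(153, -15522)), 40451) = Add(Add(Rational(4989, 832), -15369), 40451) = Add(Rational(-12782019, 832), 40451) = Rational(20873213, 832)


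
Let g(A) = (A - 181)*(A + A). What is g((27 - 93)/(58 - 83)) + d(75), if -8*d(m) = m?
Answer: -4755579/5000 ≈ -951.12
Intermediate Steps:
g(A) = 2*A*(-181 + A) (g(A) = (-181 + A)*(2*A) = 2*A*(-181 + A))
d(m) = -m/8
g((27 - 93)/(58 - 83)) + d(75) = 2*((27 - 93)/(58 - 83))*(-181 + (27 - 93)/(58 - 83)) - ⅛*75 = 2*(-66/(-25))*(-181 - 66/(-25)) - 75/8 = 2*(-66*(-1/25))*(-181 - 66*(-1/25)) - 75/8 = 2*(66/25)*(-181 + 66/25) - 75/8 = 2*(66/25)*(-4459/25) - 75/8 = -588588/625 - 75/8 = -4755579/5000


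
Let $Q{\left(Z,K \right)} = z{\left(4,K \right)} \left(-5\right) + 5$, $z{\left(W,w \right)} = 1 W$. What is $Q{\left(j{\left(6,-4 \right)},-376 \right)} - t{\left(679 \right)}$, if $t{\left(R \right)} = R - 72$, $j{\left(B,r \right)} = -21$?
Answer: $-622$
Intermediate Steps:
$t{\left(R \right)} = -72 + R$ ($t{\left(R \right)} = R - 72 = -72 + R$)
$z{\left(W,w \right)} = W$
$Q{\left(Z,K \right)} = -15$ ($Q{\left(Z,K \right)} = 4 \left(-5\right) + 5 = -20 + 5 = -15$)
$Q{\left(j{\left(6,-4 \right)},-376 \right)} - t{\left(679 \right)} = -15 - \left(-72 + 679\right) = -15 - 607 = -622$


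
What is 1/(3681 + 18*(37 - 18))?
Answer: 1/4023 ≈ 0.00024857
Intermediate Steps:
1/(3681 + 18*(37 - 18)) = 1/(3681 + 18*19) = 1/(3681 + 342) = 1/4023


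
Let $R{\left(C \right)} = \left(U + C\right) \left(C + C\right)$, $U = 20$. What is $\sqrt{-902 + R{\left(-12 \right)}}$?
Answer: $i \sqrt{1094} \approx 33.076 i$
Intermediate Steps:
$R{\left(C \right)} = 2 C \left(20 + C\right)$ ($R{\left(C \right)} = \left(20 + C\right) \left(C + C\right) = \left(20 + C\right) 2 C = 2 C \left(20 + C\right)$)
$\sqrt{-902 + R{\left(-12 \right)}} = \sqrt{-902 + 2 \left(-12\right) \left(20 - 12\right)} = \sqrt{-902 + 2 \left(-12\right) 8} = \sqrt{-902 - 192} = \sqrt{-1094} = i \sqrt{1094}$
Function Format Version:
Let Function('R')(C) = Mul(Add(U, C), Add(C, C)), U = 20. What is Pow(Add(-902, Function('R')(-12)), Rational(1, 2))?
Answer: Mul(I, Pow(1094, Rational(1, 2))) ≈ Mul(33.076, I)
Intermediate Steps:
Function('R')(C) = Mul(2, C, Add(20, C)) (Function('R')(C) = Mul(Add(20, C), Add(C, C)) = Mul(Add(20, C), Mul(2, C)) = Mul(2, C, Add(20, C)))
Pow(Add(-902, Function('R')(-12)), Rational(1, 2)) = Pow(Add(-902, Mul(2, -12, Add(20, -12))), Rational(1, 2)) = Pow(Add(-902, Mul(2, -12, 8)), Rational(1, 2)) = Pow(Add(-902, -192), Rational(1, 2)) = Pow(-1094, Rational(1, 2)) = Mul(I, Pow(1094, Rational(1, 2)))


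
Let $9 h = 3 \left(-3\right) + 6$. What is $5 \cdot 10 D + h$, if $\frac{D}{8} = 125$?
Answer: $\frac{149999}{3} \approx 50000.0$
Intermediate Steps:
$D = 1000$ ($D = 8 \cdot 125 = 1000$)
$h = - \frac{1}{3}$ ($h = \frac{3 \left(-3\right) + 6}{9} = \frac{-9 + 6}{9} = \frac{1}{9} \left(-3\right) = - \frac{1}{3} \approx -0.33333$)
$5 \cdot 10 D + h = 5 \cdot 10 \cdot 1000 - \frac{1}{3} = 50 \cdot 1000 - \frac{1}{3} = 50000 - \frac{1}{3} = \frac{149999}{3}$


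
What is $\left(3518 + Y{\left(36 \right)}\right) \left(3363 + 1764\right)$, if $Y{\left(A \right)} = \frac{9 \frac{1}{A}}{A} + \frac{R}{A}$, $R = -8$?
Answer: $\frac{865712749}{48} \approx 1.8036 \cdot 10^{7}$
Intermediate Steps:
$Y{\left(A \right)} = - \frac{8}{A} + \frac{9}{A^{2}}$ ($Y{\left(A \right)} = \frac{9 \frac{1}{A}}{A} - \frac{8}{A} = \frac{9}{A^{2}} - \frac{8}{A} = - \frac{8}{A} + \frac{9}{A^{2}}$)
$\left(3518 + Y{\left(36 \right)}\right) \left(3363 + 1764\right) = \left(3518 + \frac{9 - 288}{1296}\right) \left(3363 + 1764\right) = \left(3518 + \frac{9 - 288}{1296}\right) 5127 = \left(3518 + \frac{1}{1296} \left(-279\right)\right) 5127 = \left(3518 - \frac{31}{144}\right) 5127 = \frac{506561}{144} \cdot 5127 = \frac{865712749}{48}$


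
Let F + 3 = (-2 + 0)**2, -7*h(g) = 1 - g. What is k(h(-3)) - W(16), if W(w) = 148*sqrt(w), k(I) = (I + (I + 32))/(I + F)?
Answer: -520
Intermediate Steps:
h(g) = -1/7 + g/7 (h(g) = -(1 - g)/7 = -1/7 + g/7)
F = 1 (F = -3 + (-2 + 0)**2 = -3 + (-2)**2 = -3 + 4 = 1)
k(I) = (32 + 2*I)/(1 + I) (k(I) = (I + (I + 32))/(I + 1) = (I + (32 + I))/(1 + I) = (32 + 2*I)/(1 + I))
k(h(-3)) - W(16) = 2*(16 + (-1/7 + (1/7)*(-3)))/(1 + (-1/7 + (1/7)*(-3))) - 148*sqrt(16) = 2*(16 + (-1/7 - 3/7))/(1 + (-1/7 - 3/7)) - 148*4 = 2*(16 - 4/7)/(1 - 4/7) - 1*592 = 2*(108/7)/(3/7) - 592 = 2*(7/3)*(108/7) - 592 = 72 - 592 = -520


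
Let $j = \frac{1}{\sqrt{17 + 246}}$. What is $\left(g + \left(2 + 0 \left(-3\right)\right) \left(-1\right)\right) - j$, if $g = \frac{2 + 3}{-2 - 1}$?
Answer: $- \frac{11}{3} - \frac{\sqrt{263}}{263} \approx -3.7283$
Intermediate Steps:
$g = - \frac{5}{3}$ ($g = \frac{5}{-3} = 5 \left(- \frac{1}{3}\right) = - \frac{5}{3} \approx -1.6667$)
$j = \frac{\sqrt{263}}{263}$ ($j = \frac{1}{\sqrt{263}} = \frac{\sqrt{263}}{263} \approx 0.061663$)
$\left(g + \left(2 + 0 \left(-3\right)\right) \left(-1\right)\right) - j = \left(- \frac{5}{3} + \left(2 + 0 \left(-3\right)\right) \left(-1\right)\right) - \frac{\sqrt{263}}{263} = \left(- \frac{5}{3} + \left(2 + 0\right) \left(-1\right)\right) - \frac{\sqrt{263}}{263} = \left(- \frac{5}{3} + 2 \left(-1\right)\right) - \frac{\sqrt{263}}{263} = \left(- \frac{5}{3} - 2\right) - \frac{\sqrt{263}}{263} = - \frac{11}{3} - \frac{\sqrt{263}}{263}$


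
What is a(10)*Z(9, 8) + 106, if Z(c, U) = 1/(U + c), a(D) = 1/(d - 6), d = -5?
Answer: 19821/187 ≈ 105.99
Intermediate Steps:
a(D) = -1/11 (a(D) = 1/(-5 - 6) = 1/(-11) = -1/11)
a(10)*Z(9, 8) + 106 = -1/(11*(8 + 9)) + 106 = -1/11/17 + 106 = -1/11*1/17 + 106 = -1/187 + 106 = 19821/187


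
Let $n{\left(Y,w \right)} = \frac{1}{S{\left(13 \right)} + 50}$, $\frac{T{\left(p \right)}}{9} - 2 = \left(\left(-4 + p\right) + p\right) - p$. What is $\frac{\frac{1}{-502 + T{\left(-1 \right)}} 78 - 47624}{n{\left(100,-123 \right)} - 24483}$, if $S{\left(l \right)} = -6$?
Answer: $\frac{1108499656}{569865779} \approx 1.9452$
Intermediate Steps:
$T{\left(p \right)} = -18 + 9 p$ ($T{\left(p \right)} = 18 + 9 \left(\left(\left(-4 + p\right) + p\right) - p\right) = 18 + 9 \left(\left(-4 + 2 p\right) - p\right) = 18 + 9 \left(-4 + p\right) = 18 + \left(-36 + 9 p\right) = -18 + 9 p$)
$n{\left(Y,w \right)} = \frac{1}{44}$ ($n{\left(Y,w \right)} = \frac{1}{-6 + 50} = \frac{1}{44}$)
$\frac{\frac{1}{-502 + T{\left(-1 \right)}} 78 - 47624}{n{\left(100,-123 \right)} - 24483} = \frac{\frac{1}{-502 + \left(-18 + 9 \left(-1\right)\right)} 78 - 47624}{\frac{1}{44} - 24483} = \frac{\frac{1}{-502 - 27} \cdot 78 - 47624}{- \frac{1077251}{44}} = \left(\frac{1}{-502 - 27} \cdot 78 - 47624\right) \left(- \frac{44}{1077251}\right) = \left(\frac{1}{-529} \cdot 78 - 47624\right) \left(- \frac{44}{1077251}\right) = \left(\left(- \frac{1}{529}\right) 78 - 47624\right) \left(- \frac{44}{1077251}\right) = \left(- \frac{78}{529} - 47624\right) \left(- \frac{44}{1077251}\right) = \left(- \frac{25193174}{529}\right) \left(- \frac{44}{1077251}\right) = \frac{1108499656}{569865779}$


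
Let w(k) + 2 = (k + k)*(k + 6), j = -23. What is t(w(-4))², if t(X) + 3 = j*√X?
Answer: -9513 + 414*I*√2 ≈ -9513.0 + 585.48*I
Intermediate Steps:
w(k) = -2 + 2*k*(6 + k) (w(k) = -2 + (k + k)*(k + 6) = -2 + (2*k)*(6 + k) = -2 + 2*k*(6 + k))
t(X) = -3 - 23*√X
t(w(-4))² = (-3 - 23*√(-2 + 2*(-4)² + 12*(-4)))² = (-3 - 23*√(-2 + 2*16 - 48))² = (-3 - 23*√(-2 + 32 - 48))² = (-3 - 69*I*√2)²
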